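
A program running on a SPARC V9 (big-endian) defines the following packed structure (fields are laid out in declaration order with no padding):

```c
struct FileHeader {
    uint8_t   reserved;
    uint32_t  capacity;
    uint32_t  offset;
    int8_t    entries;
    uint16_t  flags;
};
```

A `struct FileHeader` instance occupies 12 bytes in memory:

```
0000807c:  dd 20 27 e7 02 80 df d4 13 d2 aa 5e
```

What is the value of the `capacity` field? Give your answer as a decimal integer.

539485954

`capacity` follows `reserved` (1 byte), so it starts at byte offset 1 and occupies 4 bytes.
Bytes at offsets 1..4: 20 27 E7 02.
Big-endian: lowest address holds the most-significant byte.
The bytes are already most-significant first: 0x2027E702.
0x2027E702 = 539485954.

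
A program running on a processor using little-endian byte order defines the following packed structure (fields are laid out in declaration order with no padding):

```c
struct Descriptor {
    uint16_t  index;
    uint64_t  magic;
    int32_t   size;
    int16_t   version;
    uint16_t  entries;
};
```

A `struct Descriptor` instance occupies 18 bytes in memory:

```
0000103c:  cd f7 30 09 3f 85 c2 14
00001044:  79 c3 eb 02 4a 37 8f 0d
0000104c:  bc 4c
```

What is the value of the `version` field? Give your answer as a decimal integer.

`version` follows `index` (2 B), `magic` (8 B), `size` (4 B), so it starts at offset 2 + 8 + 4 = 14 and occupies 2 bytes.
Bytes at offsets 14..15: 8F 0D.
Little-endian: lowest address holds the least-significant byte.
Reassemble most-significant byte first: 0D 8F → 0x0D8F.
0x0D8F = 3471.

3471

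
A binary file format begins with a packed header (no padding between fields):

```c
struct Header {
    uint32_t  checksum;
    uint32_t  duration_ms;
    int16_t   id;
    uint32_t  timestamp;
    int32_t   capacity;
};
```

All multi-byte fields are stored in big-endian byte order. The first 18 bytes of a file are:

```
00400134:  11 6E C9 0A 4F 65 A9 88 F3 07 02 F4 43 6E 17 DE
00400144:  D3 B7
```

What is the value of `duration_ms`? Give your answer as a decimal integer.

`duration_ms` follows `checksum` (4 bytes), so it starts at byte offset 4 and occupies 4 bytes.
Bytes at offsets 4..7: 4F 65 A9 88.
Big-endian stores the most-significant byte at the lowest address.
The bytes are already most-significant first: 0x4F65A988.
0x4F65A988 = 1332062600.

1332062600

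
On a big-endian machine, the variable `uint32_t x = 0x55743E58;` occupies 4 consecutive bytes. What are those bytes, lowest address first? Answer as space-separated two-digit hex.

55 74 3E 58

Split into bytes (most-significant first): 55 74 3E 58.
Big-endian: lowest address holds the most-significant byte.
So the memory order matches the most-significant-first order: 55 74 3E 58.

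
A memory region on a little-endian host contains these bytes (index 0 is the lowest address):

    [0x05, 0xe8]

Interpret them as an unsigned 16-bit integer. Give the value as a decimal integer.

In little-endian order the low byte comes first in memory.
Reassemble most-significant byte first: E8 05 → 0xE805.
0xE805 = 59397.

59397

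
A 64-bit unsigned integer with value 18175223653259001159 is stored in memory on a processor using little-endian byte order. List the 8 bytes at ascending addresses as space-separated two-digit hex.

18175223653259001159 in hexadecimal, padded to 64 bits, is 0xFC3B5D9DBDC7BD47.
Split into bytes (most-significant first): FC 3B 5D 9D BD C7 BD 47.
In little-endian order the low byte comes first in memory.
So at ascending addresses the bytes are 47 BD C7 BD 9D 5D 3B FC.

47 BD C7 BD 9D 5D 3B FC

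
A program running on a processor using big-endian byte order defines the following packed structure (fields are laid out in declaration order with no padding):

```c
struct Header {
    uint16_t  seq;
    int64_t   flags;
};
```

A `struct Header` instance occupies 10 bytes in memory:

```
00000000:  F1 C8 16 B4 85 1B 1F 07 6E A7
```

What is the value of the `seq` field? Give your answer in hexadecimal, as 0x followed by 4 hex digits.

`seq` is the first field, at byte offset 0, occupying 2 bytes.
Bytes at offsets 0..1: F1 C8.
Big-endian stores the most-significant byte at the lowest address.
The bytes are already most-significant first: 0xF1C8.

0xF1C8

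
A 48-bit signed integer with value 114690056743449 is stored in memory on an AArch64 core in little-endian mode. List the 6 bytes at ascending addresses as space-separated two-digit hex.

19 6A 17 5C 4F 68

114690056743449 in hexadecimal, padded to 48 bits, is 0x684F5C176A19.
Split into bytes (most-significant first): 68 4F 5C 17 6A 19.
Little-endian: lowest address holds the least-significant byte.
So at ascending addresses the bytes are 19 6A 17 5C 4F 68.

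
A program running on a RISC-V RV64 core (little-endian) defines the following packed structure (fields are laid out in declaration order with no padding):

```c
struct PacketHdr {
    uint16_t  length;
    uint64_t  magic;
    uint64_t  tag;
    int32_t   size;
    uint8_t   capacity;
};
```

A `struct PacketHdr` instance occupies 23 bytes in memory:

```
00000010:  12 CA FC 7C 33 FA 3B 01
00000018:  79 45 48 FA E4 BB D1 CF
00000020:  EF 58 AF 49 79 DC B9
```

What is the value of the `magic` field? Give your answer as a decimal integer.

5006033817911393532

`magic` follows `length` (2 bytes), so it starts at byte offset 2 and occupies 8 bytes.
Bytes at offsets 2..9: FC 7C 33 FA 3B 01 79 45.
Little-endian: lowest address holds the least-significant byte.
Reassemble most-significant byte first: 45 79 01 3B FA 33 7C FC → 0x4579013BFA337CFC.
0x4579013BFA337CFC = 5006033817911393532.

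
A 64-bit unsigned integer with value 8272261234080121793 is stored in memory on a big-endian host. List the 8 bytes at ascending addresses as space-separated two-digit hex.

72 CC F9 C3 9A 94 83 C1

8272261234080121793 in hexadecimal, padded to 64 bits, is 0x72CCF9C39A9483C1.
Split into bytes (most-significant first): 72 CC F9 C3 9A 94 83 C1.
In big-endian order the high byte comes first in memory.
So the memory order matches the most-significant-first order: 72 CC F9 C3 9A 94 83 C1.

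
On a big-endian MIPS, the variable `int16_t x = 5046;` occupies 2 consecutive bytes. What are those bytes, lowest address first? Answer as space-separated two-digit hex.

13 B6

5046 in hexadecimal, padded to 16 bits, is 0x13B6.
Split into bytes (most-significant first): 13 B6.
Big-endian: lowest address holds the most-significant byte.
So the memory order matches the most-significant-first order: 13 B6.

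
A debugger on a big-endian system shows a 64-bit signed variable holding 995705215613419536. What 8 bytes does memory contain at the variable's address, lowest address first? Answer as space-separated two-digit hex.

995705215613419536 in hexadecimal, padded to 64 bits, is 0x0DD1749E3DA44010.
Split into bytes (most-significant first): 0D D1 74 9E 3D A4 40 10.
Big-endian: lowest address holds the most-significant byte.
So the memory order matches the most-significant-first order: 0D D1 74 9E 3D A4 40 10.

0D D1 74 9E 3D A4 40 10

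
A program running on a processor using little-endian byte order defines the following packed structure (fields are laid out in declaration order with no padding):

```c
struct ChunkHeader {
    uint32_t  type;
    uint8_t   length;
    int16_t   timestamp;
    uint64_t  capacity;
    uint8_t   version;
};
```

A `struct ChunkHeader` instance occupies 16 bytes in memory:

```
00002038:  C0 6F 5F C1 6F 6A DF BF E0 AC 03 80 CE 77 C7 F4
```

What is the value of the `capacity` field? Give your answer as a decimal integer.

`capacity` follows `type` (4 B), `length` (1 B), `timestamp` (2 B), so it starts at offset 4 + 1 + 2 = 7 and occupies 8 bytes.
Bytes at offsets 7..14: BF E0 AC 03 80 CE 77 C7.
Little-endian: lowest address holds the least-significant byte.
Reassemble most-significant byte first: C7 77 CE 80 03 AC E0 BF → 0xC777CE8003ACE0BF.
0xC777CE8003ACE0BF = 14373183784989024447.

14373183784989024447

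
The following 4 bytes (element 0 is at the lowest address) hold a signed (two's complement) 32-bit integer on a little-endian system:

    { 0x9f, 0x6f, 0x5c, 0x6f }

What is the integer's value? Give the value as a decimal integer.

1868328863

Little-endian: lowest address holds the least-significant byte.
Reassemble most-significant byte first: 6F 5C 6F 9F → 0x6F5C6F9F.
0x6F5C6F9F = 1868328863.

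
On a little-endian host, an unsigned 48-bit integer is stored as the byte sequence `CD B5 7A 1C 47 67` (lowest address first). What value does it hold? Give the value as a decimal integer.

Little-endian stores the least-significant byte at the lowest address.
Reassemble most-significant byte first: 67 47 1C 7A B5 CD → 0x67471C7AB5CD.
0x67471C7AB5CD = 113555118142925.

113555118142925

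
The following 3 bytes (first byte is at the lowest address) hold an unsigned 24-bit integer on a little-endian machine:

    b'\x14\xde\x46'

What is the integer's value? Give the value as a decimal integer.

4644372

In little-endian order the low byte comes first in memory.
Reassemble most-significant byte first: 46 DE 14 → 0x46DE14.
0x46DE14 = 4644372.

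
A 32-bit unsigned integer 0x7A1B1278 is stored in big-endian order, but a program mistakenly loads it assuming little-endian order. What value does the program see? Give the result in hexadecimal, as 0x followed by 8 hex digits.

Stored big-endian, the bytes at ascending addresses are 7A 1B 12 78.
Read back as little-endian, the first byte is least significant, giving 0x78121B7A.

0x78121B7A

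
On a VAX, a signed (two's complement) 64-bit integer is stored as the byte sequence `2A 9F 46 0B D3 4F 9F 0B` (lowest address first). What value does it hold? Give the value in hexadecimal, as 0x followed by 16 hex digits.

Little-endian: lowest address holds the least-significant byte.
Reassemble most-significant byte first: 0B 9F 4F D3 0B 46 9F 2A → 0x0B9F4FD30B469F2A.

0x0B9F4FD30B469F2A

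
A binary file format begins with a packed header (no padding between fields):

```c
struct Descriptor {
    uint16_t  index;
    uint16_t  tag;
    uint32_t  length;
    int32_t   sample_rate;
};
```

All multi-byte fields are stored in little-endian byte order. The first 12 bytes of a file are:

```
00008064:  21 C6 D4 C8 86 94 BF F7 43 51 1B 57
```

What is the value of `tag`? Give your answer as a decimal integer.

51412

`tag` follows `index` (2 bytes), so it starts at byte offset 2 and occupies 2 bytes.
Bytes at offsets 2..3: D4 C8.
Little-endian stores the least-significant byte at the lowest address.
Reassemble most-significant byte first: C8 D4 → 0xC8D4.
0xC8D4 = 51412.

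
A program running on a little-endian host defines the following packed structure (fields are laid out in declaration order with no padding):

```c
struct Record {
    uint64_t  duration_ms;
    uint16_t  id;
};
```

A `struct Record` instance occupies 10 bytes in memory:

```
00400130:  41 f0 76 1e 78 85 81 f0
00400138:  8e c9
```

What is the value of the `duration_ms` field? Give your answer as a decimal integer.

17330279592052060225

`duration_ms` is the first field, at byte offset 0, occupying 8 bytes.
Bytes at offsets 0..7: 41 F0 76 1E 78 85 81 F0.
Little-endian stores the least-significant byte at the lowest address.
Reassemble most-significant byte first: F0 81 85 78 1E 76 F0 41 → 0xF08185781E76F041.
0xF08185781E76F041 = 17330279592052060225.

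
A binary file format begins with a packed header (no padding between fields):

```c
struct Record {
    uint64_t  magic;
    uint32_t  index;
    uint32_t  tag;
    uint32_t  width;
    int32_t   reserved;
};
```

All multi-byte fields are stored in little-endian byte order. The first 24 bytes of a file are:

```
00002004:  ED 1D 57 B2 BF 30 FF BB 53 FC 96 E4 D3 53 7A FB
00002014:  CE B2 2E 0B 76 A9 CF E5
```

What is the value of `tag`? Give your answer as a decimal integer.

`tag` follows `magic` (8 B), `index` (4 B), so it starts at offset 8 + 4 = 12 and occupies 4 bytes.
Bytes at offsets 12..15: D3 53 7A FB.
In little-endian order the low byte comes first in memory.
Reassemble most-significant byte first: FB 7A 53 D3 → 0xFB7A53D3.
0xFB7A53D3 = 4219098067.

4219098067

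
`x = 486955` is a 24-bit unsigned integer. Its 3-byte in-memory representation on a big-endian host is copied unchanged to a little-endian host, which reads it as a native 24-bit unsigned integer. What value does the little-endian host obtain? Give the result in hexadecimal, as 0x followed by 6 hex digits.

486955 in 24-bit hexadecimal is 0x076E2B.
Stored big-endian, the bytes at ascending addresses are 07 6E 2B.
Read back as little-endian, the first byte is least significant, giving 0x2B6E07.

0x2B6E07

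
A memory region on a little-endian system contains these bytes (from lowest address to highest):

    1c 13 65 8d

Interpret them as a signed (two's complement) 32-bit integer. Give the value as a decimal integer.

-1922755812

In little-endian order the low byte comes first in memory.
Reassemble most-significant byte first: 8D 65 13 1C → 0x8D65131C.
Top bit is set, so as a signed 32-bit value this is 0x8D65131C − 2^32 = -1922755812.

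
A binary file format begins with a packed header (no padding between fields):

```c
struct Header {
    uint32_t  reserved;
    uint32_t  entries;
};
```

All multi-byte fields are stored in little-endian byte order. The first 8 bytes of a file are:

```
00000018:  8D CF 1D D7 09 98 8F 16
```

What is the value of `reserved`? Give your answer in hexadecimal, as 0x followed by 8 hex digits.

0xD71DCF8D

`reserved` is the first field, at byte offset 0, occupying 4 bytes.
Bytes at offsets 0..3: 8D CF 1D D7.
Little-endian stores the least-significant byte at the lowest address.
Reassemble most-significant byte first: D7 1D CF 8D → 0xD71DCF8D.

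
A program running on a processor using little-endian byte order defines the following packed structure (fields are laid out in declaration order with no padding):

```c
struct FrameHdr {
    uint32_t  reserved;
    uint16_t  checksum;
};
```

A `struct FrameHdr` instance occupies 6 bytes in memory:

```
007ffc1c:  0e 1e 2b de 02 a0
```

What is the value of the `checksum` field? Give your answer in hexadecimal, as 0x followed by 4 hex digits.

`checksum` follows `reserved` (4 bytes), so it starts at byte offset 4 and occupies 2 bytes.
Bytes at offsets 4..5: 02 A0.
Little-endian stores the least-significant byte at the lowest address.
Reassemble most-significant byte first: A0 02 → 0xA002.

0xA002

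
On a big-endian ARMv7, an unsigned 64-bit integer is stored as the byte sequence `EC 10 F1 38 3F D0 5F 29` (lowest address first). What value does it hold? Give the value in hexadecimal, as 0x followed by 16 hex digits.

Big-endian: lowest address holds the most-significant byte.
The bytes are already most-significant first: 0xEC10F1383FD05F29.

0xEC10F1383FD05F29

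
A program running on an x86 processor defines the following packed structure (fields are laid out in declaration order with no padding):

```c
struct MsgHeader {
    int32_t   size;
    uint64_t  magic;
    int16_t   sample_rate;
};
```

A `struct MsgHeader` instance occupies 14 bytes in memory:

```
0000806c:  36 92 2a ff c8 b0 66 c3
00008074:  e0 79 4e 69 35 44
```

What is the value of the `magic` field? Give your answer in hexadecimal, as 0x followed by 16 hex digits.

`magic` follows `size` (4 bytes), so it starts at byte offset 4 and occupies 8 bytes.
Bytes at offsets 4..11: C8 B0 66 C3 E0 79 4E 69.
Little-endian: lowest address holds the least-significant byte.
Reassemble most-significant byte first: 69 4E 79 E0 C3 66 B0 C8 → 0x694E79E0C366B0C8.

0x694E79E0C366B0C8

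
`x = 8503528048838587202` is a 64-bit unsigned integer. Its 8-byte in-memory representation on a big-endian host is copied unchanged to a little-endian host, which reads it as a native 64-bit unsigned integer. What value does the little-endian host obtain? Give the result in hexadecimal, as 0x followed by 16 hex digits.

8503528048838587202 in 64-bit hexadecimal is 0x760299B4F0983342.
Stored big-endian, the bytes at ascending addresses are 76 02 99 B4 F0 98 33 42.
Read back as little-endian, the first byte is least significant, giving 0x423398F0B4990276.

0x423398F0B4990276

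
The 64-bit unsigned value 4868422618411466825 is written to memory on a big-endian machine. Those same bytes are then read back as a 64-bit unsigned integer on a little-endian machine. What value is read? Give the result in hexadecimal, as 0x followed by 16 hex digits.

0x4980E4D2931C9043

4868422618411466825 in 64-bit hexadecimal is 0x43901C93D2E48049.
Stored big-endian, the bytes at ascending addresses are 43 90 1C 93 D2 E4 80 49.
Read back as little-endian, the first byte is least significant, giving 0x4980E4D2931C9043.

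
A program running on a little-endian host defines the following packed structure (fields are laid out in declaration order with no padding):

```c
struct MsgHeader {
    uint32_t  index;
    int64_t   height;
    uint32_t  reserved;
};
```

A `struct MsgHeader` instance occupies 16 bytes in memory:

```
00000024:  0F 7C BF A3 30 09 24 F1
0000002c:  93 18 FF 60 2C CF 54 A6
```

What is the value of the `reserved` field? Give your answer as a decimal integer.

2790575916

`reserved` follows `index` (4 B), `height` (8 B), so it starts at offset 4 + 8 = 12 and occupies 4 bytes.
Bytes at offsets 12..15: 2C CF 54 A6.
In little-endian order the low byte comes first in memory.
Reassemble most-significant byte first: A6 54 CF 2C → 0xA654CF2C.
0xA654CF2C = 2790575916.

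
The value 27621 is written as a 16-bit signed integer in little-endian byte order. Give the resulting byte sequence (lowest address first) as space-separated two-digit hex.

27621 in hexadecimal, padded to 16 bits, is 0x6BE5.
Split into bytes (most-significant first): 6B E5.
In little-endian order the low byte comes first in memory.
So at ascending addresses the bytes are E5 6B.

E5 6B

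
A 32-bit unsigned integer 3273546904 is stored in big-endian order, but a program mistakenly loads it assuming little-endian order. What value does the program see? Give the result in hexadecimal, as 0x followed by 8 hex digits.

3273546904 in 32-bit hexadecimal is 0xC31E5C98.
Stored big-endian, the bytes at ascending addresses are C3 1E 5C 98.
Read back as little-endian, the first byte is least significant, giving 0x985C1EC3.

0x985C1EC3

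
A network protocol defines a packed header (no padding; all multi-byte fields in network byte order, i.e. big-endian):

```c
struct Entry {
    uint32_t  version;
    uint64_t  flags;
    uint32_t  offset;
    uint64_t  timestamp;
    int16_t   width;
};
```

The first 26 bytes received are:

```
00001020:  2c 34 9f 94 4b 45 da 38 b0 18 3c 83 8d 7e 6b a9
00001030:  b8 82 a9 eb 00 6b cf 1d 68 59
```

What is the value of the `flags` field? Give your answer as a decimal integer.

`flags` follows `version` (4 bytes), so it starts at byte offset 4 and occupies 8 bytes.
Bytes at offsets 4..11: 4B 45 DA 38 B0 18 3C 83.
In big-endian order the high byte comes first in memory.
The bytes are already most-significant first: 0x4B45DA38B0183C83.
0x4B45DA38B0183C83 = 5423981263245032579.

5423981263245032579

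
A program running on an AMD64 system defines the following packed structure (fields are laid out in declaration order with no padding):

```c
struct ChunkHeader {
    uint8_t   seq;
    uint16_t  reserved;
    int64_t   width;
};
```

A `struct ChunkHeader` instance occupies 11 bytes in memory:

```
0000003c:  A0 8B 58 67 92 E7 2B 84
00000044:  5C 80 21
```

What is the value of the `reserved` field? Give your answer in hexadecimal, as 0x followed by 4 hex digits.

`reserved` follows `seq` (1 byte), so it starts at byte offset 1 and occupies 2 bytes.
Bytes at offsets 1..2: 8B 58.
In little-endian order the low byte comes first in memory.
Reassemble most-significant byte first: 58 8B → 0x588B.

0x588B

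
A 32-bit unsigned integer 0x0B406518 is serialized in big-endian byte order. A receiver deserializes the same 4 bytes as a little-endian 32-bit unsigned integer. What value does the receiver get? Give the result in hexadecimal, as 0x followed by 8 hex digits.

0x1865400B

Stored big-endian, the bytes at ascending addresses are 0B 40 65 18.
Read back as little-endian, the first byte is least significant, giving 0x1865400B.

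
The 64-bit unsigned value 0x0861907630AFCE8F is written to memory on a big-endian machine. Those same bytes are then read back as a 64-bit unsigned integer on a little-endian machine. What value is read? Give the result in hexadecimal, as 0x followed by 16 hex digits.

Stored big-endian, the bytes at ascending addresses are 08 61 90 76 30 AF CE 8F.
Read back as little-endian, the first byte is least significant, giving 0x8FCEAF3076906108.

0x8FCEAF3076906108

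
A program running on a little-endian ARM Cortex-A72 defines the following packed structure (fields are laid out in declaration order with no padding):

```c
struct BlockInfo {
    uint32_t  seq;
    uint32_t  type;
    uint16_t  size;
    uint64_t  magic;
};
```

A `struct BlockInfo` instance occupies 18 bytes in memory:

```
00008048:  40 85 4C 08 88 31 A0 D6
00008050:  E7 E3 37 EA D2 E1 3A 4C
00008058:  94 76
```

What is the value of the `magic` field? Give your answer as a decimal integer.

8544538208809183799

`magic` follows `seq` (4 B), `type` (4 B), `size` (2 B), so it starts at offset 4 + 4 + 2 = 10 and occupies 8 bytes.
Bytes at offsets 10..17: 37 EA D2 E1 3A 4C 94 76.
Little-endian stores the least-significant byte at the lowest address.
Reassemble most-significant byte first: 76 94 4C 3A E1 D2 EA 37 → 0x76944C3AE1D2EA37.
0x76944C3AE1D2EA37 = 8544538208809183799.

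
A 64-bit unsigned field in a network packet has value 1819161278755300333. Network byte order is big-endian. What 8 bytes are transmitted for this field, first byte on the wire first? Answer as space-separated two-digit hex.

1819161278755300333 in hexadecimal, padded to 64 bits, is 0x193EF58B715AE3ED.
Split into bytes (most-significant first): 19 3E F5 8B 71 5A E3 ED.
Big-endian: lowest address holds the most-significant byte.
So the memory order matches the most-significant-first order: 19 3E F5 8B 71 5A E3 ED.

19 3E F5 8B 71 5A E3 ED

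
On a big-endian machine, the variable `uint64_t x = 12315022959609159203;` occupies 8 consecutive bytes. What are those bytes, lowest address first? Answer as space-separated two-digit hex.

12315022959609159203 in hexadecimal, padded to 64 bits, is 0xAAE7C0224C489E23.
Split into bytes (most-significant first): AA E7 C0 22 4C 48 9E 23.
Big-endian: lowest address holds the most-significant byte.
So the memory order matches the most-significant-first order: AA E7 C0 22 4C 48 9E 23.

AA E7 C0 22 4C 48 9E 23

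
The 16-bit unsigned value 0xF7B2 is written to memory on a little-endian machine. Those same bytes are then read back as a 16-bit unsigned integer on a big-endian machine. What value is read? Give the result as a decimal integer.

Stored little-endian, the bytes at ascending addresses are B2 F7.
Read back as big-endian, the last byte is least significant, giving 0xB2F7.
0xB2F7 = 45815.

45815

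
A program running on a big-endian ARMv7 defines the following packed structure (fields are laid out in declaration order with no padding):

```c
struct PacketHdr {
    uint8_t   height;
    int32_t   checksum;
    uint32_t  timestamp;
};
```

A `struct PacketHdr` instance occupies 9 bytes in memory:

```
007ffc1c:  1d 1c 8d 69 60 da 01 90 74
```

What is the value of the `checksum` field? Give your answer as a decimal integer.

479029600

`checksum` follows `height` (1 byte), so it starts at byte offset 1 and occupies 4 bytes.
Bytes at offsets 1..4: 1C 8D 69 60.
Big-endian: lowest address holds the most-significant byte.
The bytes are already most-significant first: 0x1C8D6960.
0x1C8D6960 = 479029600.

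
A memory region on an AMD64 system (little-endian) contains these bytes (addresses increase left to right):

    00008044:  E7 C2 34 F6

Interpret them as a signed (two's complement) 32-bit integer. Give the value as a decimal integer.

In little-endian order the low byte comes first in memory.
Reassemble most-significant byte first: F6 34 C2 E7 → 0xF634C2E7.
Top bit is set, so as a signed 32-bit value this is 0xF634C2E7 − 2^32 = -164314393.

-164314393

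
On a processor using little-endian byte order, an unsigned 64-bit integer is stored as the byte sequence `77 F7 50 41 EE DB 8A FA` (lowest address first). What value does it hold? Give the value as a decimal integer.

18053483872612579191

In little-endian order the low byte comes first in memory.
Reassemble most-significant byte first: FA 8A DB EE 41 50 F7 77 → 0xFA8ADBEE4150F777.
0xFA8ADBEE4150F777 = 18053483872612579191.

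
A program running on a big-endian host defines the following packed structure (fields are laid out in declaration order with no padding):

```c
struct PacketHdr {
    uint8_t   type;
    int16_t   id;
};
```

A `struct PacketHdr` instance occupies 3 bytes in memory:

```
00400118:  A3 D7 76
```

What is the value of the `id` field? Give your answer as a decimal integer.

-10378

`id` follows `type` (1 byte), so it starts at byte offset 1 and occupies 2 bytes.
Bytes at offsets 1..2: D7 76.
Big-endian: lowest address holds the most-significant byte.
The bytes are already most-significant first: 0xD776.
Top bit is set, so as a signed 16-bit value this is 0xD776 − 2^16 = -10378.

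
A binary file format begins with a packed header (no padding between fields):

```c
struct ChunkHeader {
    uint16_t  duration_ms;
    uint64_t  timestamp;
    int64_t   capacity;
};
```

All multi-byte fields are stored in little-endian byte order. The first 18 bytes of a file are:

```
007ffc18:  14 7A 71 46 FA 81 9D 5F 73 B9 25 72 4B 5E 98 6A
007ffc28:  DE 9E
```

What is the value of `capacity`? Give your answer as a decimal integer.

-6999039568237596123

`capacity` follows `duration_ms` (2 B), `timestamp` (8 B), so it starts at offset 2 + 8 = 10 and occupies 8 bytes.
Bytes at offsets 10..17: 25 72 4B 5E 98 6A DE 9E.
Little-endian: lowest address holds the least-significant byte.
Reassemble most-significant byte first: 9E DE 6A 98 5E 4B 72 25 → 0x9EDE6A985E4B7225.
Top bit is set, so as a signed 64-bit value this is 0x9EDE6A985E4B7225 − 2^64 = -6999039568237596123.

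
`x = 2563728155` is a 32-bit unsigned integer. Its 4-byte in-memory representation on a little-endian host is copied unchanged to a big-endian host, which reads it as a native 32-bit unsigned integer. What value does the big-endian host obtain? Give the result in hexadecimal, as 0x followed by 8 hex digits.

2563728155 in 32-bit hexadecimal is 0x98CF631B.
Stored little-endian, the bytes at ascending addresses are 1B 63 CF 98.
Read back as big-endian, the last byte is least significant, giving 0x1B63CF98.

0x1B63CF98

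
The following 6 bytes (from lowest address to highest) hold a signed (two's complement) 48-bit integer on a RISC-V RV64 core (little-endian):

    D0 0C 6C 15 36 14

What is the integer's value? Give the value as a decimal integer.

22222520192208

In little-endian order the low byte comes first in memory.
Reassemble most-significant byte first: 14 36 15 6C 0C D0 → 0x1436156C0CD0.
0x1436156C0CD0 = 22222520192208.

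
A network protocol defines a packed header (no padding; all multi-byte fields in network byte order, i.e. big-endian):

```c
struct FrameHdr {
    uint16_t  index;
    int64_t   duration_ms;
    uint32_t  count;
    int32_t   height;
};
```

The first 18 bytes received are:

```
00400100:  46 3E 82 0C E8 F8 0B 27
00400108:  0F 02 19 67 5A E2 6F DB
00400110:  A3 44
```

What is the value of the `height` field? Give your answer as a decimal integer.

1876665156

`height` follows `index` (2 B), `duration_ms` (8 B), `count` (4 B), so it starts at offset 2 + 8 + 4 = 14 and occupies 4 bytes.
Bytes at offsets 14..17: 6F DB A3 44.
In big-endian order the high byte comes first in memory.
The bytes are already most-significant first: 0x6FDBA344.
0x6FDBA344 = 1876665156.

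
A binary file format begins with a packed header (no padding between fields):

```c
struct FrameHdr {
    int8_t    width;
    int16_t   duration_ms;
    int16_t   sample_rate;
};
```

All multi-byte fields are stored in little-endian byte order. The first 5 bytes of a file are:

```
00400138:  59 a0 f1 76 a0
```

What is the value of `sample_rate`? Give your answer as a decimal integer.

`sample_rate` follows `width` (1 B), `duration_ms` (2 B), so it starts at offset 1 + 2 = 3 and occupies 2 bytes.
Bytes at offsets 3..4: 76 A0.
Little-endian stores the least-significant byte at the lowest address.
Reassemble most-significant byte first: A0 76 → 0xA076.
Top bit is set, so as a signed 16-bit value this is 0xA076 − 2^16 = -24458.

-24458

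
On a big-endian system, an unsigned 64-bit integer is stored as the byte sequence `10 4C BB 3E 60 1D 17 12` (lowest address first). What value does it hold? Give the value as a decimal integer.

Big-endian: lowest address holds the most-significant byte.
The bytes are already most-significant first: 0x104CBB3E601D1712.
0x104CBB3E601D1712 = 1174519479411742482.

1174519479411742482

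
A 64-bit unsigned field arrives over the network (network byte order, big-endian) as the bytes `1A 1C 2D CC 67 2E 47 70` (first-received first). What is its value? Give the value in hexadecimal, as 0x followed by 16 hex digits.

Big-endian stores the most-significant byte at the lowest address.
The bytes are already most-significant first: 0x1A1C2DCC672E4770.

0x1A1C2DCC672E4770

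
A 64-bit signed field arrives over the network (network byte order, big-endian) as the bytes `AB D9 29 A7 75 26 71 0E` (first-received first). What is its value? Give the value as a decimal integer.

Big-endian: lowest address holds the most-significant byte.
The bytes are already most-significant first: 0xABD929A77526710E.
Top bit is set, so as a signed 64-bit value this is 0xABD929A77526710E − 2^64 = -6063769624075931378.

-6063769624075931378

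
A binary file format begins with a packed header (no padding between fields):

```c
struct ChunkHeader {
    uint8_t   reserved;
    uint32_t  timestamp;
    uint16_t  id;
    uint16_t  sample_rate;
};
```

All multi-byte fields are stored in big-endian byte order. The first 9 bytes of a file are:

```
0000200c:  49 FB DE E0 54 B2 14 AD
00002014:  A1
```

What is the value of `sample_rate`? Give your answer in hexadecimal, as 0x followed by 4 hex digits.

`sample_rate` follows `reserved` (1 B), `timestamp` (4 B), `id` (2 B), so it starts at offset 1 + 4 + 2 = 7 and occupies 2 bytes.
Bytes at offsets 7..8: AD A1.
Big-endian: lowest address holds the most-significant byte.
The bytes are already most-significant first: 0xADA1.

0xADA1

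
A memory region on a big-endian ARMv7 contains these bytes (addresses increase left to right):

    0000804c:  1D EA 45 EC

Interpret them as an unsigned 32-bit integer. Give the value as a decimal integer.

In big-endian order the high byte comes first in memory.
The bytes are already most-significant first: 0x1DEA45EC.
0x1DEA45EC = 501892588.

501892588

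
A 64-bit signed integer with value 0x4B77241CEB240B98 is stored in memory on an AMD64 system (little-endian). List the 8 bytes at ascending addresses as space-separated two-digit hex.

Split into bytes (most-significant first): 4B 77 24 1C EB 24 0B 98.
Little-endian stores the least-significant byte at the lowest address.
So at ascending addresses the bytes are 98 0B 24 EB 1C 24 77 4B.

98 0B 24 EB 1C 24 77 4B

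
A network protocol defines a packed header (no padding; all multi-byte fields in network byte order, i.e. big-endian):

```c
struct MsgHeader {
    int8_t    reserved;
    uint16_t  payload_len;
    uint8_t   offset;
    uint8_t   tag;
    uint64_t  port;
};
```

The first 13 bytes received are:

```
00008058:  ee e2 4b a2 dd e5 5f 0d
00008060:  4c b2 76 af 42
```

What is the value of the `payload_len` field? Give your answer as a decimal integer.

57931

`payload_len` follows `reserved` (1 byte), so it starts at byte offset 1 and occupies 2 bytes.
Bytes at offsets 1..2: E2 4B.
In big-endian order the high byte comes first in memory.
The bytes are already most-significant first: 0xE24B.
0xE24B = 57931.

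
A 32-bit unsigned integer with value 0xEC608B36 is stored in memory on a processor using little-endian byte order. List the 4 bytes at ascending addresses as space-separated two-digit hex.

36 8B 60 EC

Split into bytes (most-significant first): EC 60 8B 36.
Little-endian stores the least-significant byte at the lowest address.
So at ascending addresses the bytes are 36 8B 60 EC.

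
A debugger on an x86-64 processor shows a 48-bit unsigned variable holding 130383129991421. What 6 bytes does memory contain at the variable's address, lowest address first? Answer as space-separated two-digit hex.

130383129991421 in hexadecimal, padded to 48 bits, is 0x76953025D8FD.
Split into bytes (most-significant first): 76 95 30 25 D8 FD.
In little-endian order the low byte comes first in memory.
So at ascending addresses the bytes are FD D8 25 30 95 76.

FD D8 25 30 95 76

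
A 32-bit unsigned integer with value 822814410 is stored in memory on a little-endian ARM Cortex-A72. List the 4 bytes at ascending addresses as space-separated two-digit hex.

822814410 in hexadecimal, padded to 32 bits, is 0x310B26CA.
Split into bytes (most-significant first): 31 0B 26 CA.
In little-endian order the low byte comes first in memory.
So at ascending addresses the bytes are CA 26 0B 31.

CA 26 0B 31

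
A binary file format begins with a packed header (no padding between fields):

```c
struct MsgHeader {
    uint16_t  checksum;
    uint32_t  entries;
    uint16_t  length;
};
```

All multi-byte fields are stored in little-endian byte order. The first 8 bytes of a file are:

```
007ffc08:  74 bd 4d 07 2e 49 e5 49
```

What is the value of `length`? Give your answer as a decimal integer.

18917

`length` follows `checksum` (2 B), `entries` (4 B), so it starts at offset 2 + 4 = 6 and occupies 2 bytes.
Bytes at offsets 6..7: E5 49.
Little-endian stores the least-significant byte at the lowest address.
Reassemble most-significant byte first: 49 E5 → 0x49E5.
0x49E5 = 18917.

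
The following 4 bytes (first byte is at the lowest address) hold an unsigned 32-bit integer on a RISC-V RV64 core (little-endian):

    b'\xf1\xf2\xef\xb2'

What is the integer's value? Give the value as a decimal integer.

3002069745

Little-endian: lowest address holds the least-significant byte.
Reassemble most-significant byte first: B2 EF F2 F1 → 0xB2EFF2F1.
0xB2EFF2F1 = 3002069745.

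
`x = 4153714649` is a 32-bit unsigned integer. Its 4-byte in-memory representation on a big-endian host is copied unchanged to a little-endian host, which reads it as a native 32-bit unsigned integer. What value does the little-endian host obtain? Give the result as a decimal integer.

3651638519

4153714649 in 32-bit hexadecimal is 0xF794A7D9.
Stored big-endian, the bytes at ascending addresses are F7 94 A7 D9.
Read back as little-endian, the first byte is least significant, giving 0xD9A794F7.
0xD9A794F7 = 3651638519.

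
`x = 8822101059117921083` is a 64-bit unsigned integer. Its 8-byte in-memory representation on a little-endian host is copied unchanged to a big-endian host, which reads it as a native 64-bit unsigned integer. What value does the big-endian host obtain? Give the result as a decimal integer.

4265844502178459258

8822101059117921083 in 64-bit hexadecimal is 0x7A6E662BF952333B.
Stored little-endian, the bytes at ascending addresses are 3B 33 52 F9 2B 66 6E 7A.
Read back as big-endian, the last byte is least significant, giving 0x3B3352F92B666E7A.
0x3B3352F92B666E7A = 4265844502178459258.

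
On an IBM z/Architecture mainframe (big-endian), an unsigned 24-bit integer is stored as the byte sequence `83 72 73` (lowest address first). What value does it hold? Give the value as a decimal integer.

In big-endian order the high byte comes first in memory.
The bytes are already most-significant first: 0x837273.
0x837273 = 8614515.

8614515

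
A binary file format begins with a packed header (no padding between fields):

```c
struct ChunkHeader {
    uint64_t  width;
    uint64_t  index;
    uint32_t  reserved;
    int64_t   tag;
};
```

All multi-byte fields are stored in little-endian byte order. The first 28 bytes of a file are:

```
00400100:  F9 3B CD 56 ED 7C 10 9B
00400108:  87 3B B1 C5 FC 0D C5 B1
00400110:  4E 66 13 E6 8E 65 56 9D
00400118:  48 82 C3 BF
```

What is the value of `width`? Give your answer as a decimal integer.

`width` is the first field, at byte offset 0, occupying 8 bytes.
Bytes at offsets 0..7: F9 3B CD 56 ED 7C 10 9B.
Little-endian stores the least-significant byte at the lowest address.
Reassemble most-significant byte first: 9B 10 7C ED 56 CD 3B F9 → 0x9B107CED56CD3BF9.
0x9B107CED56CD3BF9 = 11173568034311584761.

11173568034311584761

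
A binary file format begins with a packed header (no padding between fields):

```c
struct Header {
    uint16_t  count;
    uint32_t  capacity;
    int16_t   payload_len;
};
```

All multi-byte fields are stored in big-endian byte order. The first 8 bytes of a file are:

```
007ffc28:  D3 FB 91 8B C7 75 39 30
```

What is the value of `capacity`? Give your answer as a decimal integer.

2441856885

`capacity` follows `count` (2 bytes), so it starts at byte offset 2 and occupies 4 bytes.
Bytes at offsets 2..5: 91 8B C7 75.
In big-endian order the high byte comes first in memory.
The bytes are already most-significant first: 0x918BC775.
0x918BC775 = 2441856885.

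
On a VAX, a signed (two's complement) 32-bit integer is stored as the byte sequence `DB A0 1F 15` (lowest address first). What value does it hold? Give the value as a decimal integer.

Little-endian: lowest address holds the least-significant byte.
Reassemble most-significant byte first: 15 1F A0 DB → 0x151FA0DB.
0x151FA0DB = 354394331.

354394331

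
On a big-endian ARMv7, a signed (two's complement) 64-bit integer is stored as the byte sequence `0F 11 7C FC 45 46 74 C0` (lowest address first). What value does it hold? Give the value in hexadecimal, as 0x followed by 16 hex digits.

Big-endian stores the most-significant byte at the lowest address.
The bytes are already most-significant first: 0x0F117CFC454674C0.

0x0F117CFC454674C0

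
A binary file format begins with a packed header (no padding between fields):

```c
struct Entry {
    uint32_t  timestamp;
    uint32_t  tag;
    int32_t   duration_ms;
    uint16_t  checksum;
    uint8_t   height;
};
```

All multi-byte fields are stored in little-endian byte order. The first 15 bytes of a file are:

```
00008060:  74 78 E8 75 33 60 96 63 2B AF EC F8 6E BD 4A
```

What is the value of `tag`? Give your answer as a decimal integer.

`tag` follows `timestamp` (4 bytes), so it starts at byte offset 4 and occupies 4 bytes.
Bytes at offsets 4..7: 33 60 96 63.
In little-endian order the low byte comes first in memory.
Reassemble most-significant byte first: 63 96 60 33 → 0x63966033.
0x63966033 = 1670799411.

1670799411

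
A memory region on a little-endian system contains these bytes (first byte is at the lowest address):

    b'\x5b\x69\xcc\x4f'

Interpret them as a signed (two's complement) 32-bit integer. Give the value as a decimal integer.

1338796379

Little-endian stores the least-significant byte at the lowest address.
Reassemble most-significant byte first: 4F CC 69 5B → 0x4FCC695B.
0x4FCC695B = 1338796379.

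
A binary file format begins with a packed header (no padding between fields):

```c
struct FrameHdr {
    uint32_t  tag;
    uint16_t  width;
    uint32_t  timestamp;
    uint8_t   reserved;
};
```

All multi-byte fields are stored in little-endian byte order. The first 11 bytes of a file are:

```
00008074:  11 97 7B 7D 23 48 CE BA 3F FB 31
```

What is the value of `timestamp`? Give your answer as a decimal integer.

`timestamp` follows `tag` (4 B), `width` (2 B), so it starts at offset 4 + 2 = 6 and occupies 4 bytes.
Bytes at offsets 6..9: CE BA 3F FB.
Little-endian stores the least-significant byte at the lowest address.
Reassemble most-significant byte first: FB 3F BA CE → 0xFB3FBACE.
0xFB3FBACE = 4215257806.

4215257806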